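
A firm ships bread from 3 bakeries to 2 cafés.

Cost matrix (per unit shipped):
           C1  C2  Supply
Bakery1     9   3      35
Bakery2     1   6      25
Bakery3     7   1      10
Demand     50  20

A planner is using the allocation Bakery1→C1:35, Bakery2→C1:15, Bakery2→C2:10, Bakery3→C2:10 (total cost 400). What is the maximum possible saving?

Current plan cost = 35·9 + 15·1 + 10·6 + 10·1 = 400.
Optimal plan:
  Bakery1→C1: 15 × 9 = 135
  Bakery1→C2: 20 × 3 = 60
  Bakery2→C1: 25 × 1 = 25
  Bakery3→C1: 10 × 7 = 70
Optimal cost = 290.
Saving = 400 − 290 = 110.

110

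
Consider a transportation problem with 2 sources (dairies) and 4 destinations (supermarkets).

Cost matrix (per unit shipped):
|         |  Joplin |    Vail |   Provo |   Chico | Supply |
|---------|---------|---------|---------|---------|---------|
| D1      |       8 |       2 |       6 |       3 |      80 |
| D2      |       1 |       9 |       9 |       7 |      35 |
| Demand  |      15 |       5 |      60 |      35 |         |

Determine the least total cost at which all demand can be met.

550

Optimal allocation:
  D1->Vail: 5 × 2 = 10
  D1->Provo: 40 × 6 = 240
  D1->Chico: 35 × 3 = 105
  D2->Joplin: 15 × 1 = 15
  D2->Provo: 20 × 9 = 180
Total = 10 + 240 + 105 + 15 + 180 = 550.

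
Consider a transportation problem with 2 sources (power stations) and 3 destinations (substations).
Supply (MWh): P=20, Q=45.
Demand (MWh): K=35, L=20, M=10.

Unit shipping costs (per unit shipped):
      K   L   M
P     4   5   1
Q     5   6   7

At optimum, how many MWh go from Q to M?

0

Optimal shipments:
  P->K: 10 × 4 = 40
  P->M: 10 × 1 = 10
  Q->K: 25 × 5 = 125
  Q->L: 20 × 6 = 120
Total cost = 295.
The route Q→M is not used.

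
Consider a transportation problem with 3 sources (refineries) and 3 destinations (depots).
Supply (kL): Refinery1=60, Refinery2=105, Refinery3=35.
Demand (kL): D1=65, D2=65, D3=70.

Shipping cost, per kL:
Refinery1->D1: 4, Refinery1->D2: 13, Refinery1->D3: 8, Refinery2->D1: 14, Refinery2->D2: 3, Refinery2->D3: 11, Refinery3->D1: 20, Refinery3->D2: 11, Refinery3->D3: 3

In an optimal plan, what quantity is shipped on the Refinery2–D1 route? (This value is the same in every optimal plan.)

5

Solving gives:
  Refinery1->D1: 60 kL
  Refinery2->D1: 5 kL
  Refinery2->D2: 65 kL
  Refinery2->D3: 35 kL
  Refinery3->D3: 35 kL
Total cost = 995.
So Refinery2→D1 carries 5 kL.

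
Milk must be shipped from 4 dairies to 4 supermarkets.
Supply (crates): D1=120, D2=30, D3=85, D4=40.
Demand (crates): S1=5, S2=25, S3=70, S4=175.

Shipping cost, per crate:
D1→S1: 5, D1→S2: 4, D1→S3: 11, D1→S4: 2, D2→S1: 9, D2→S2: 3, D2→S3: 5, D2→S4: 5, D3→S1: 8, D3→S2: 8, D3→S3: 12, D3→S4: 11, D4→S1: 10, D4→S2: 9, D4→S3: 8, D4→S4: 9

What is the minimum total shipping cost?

1555

One minimum-cost allocation:
  D1–S4: 120 × 2 = 240
  D2–S3: 30 × 5 = 150
  D3–S1: 5 × 8 = 40
  D3–S2: 25 × 8 = 200
  D3–S4: 55 × 11 = 605
  D4–S3: 40 × 8 = 320
Total = 240 + 150 + 40 + 200 + 605 + 320 = 1555.
(Supply check: D1 ships 120; D2 ships 30; D3 ships 85; D4 ships 40.)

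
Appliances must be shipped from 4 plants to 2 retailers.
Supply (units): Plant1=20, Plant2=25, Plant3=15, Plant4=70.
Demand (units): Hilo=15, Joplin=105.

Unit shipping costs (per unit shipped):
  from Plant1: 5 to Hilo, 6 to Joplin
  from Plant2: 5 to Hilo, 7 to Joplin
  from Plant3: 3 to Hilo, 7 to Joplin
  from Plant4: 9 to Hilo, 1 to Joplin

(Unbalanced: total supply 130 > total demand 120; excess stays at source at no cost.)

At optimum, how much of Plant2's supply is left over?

10

An optimal plan:
  Plant1->Joplin: 20 units
  Plant2->Joplin: 15 units
  Plant3->Hilo: 15 units
  Plant4->Joplin: 70 units
Total cost = 340.
Plant2 ships 15 of its 25, leaving 10.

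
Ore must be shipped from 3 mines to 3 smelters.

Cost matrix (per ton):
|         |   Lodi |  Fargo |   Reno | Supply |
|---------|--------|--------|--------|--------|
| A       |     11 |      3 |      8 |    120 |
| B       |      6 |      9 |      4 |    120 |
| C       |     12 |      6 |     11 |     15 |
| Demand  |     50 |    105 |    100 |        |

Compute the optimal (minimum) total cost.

One minimum-cost allocation:
  A→Fargo: 105 × 3 = 315
  A→Reno: 15 × 8 = 120
  B→Lodi: 35 × 6 = 210
  B→Reno: 85 × 4 = 340
  C→Lodi: 15 × 12 = 180
Total = 315 + 120 + 210 + 340 + 180 = 1165.
(Supply check: A ships 120; B ships 120; C ships 15.)

1165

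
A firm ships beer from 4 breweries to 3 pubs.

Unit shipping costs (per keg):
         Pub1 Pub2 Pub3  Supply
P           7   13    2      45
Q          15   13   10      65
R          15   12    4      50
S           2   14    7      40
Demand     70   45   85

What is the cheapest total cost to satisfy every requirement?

An optimal shipping plan:
  P->Pub1: 10 × 7 = 70
  P->Pub3: 35 × 2 = 70
  Q->Pub1: 20 × 15 = 300
  Q->Pub2: 45 × 13 = 585
  R->Pub3: 50 × 4 = 200
  S->Pub1: 40 × 2 = 80
Total = 70 + 70 + 300 + 585 + 200 + 80 = 1305.
(Supply check: P ships 45; Q ships 65; R ships 50; S ships 40.)

1305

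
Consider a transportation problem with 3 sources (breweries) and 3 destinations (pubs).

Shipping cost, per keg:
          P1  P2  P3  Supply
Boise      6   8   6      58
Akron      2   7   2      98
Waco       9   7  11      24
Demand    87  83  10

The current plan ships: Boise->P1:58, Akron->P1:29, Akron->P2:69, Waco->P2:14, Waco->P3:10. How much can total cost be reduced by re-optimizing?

264

Current plan cost = 58·6 + 29·2 + 69·7 + 14·7 + 10·11 = 1097.
Optimal plan:
  Boise–P2: 58 kegs
  Akron–P1: 87 kegs
  Akron–P2: 1 kegs
  Akron–P3: 10 kegs
  Waco–P2: 24 kegs
Optimal cost = 833.
Saving = 1097 − 833 = 264.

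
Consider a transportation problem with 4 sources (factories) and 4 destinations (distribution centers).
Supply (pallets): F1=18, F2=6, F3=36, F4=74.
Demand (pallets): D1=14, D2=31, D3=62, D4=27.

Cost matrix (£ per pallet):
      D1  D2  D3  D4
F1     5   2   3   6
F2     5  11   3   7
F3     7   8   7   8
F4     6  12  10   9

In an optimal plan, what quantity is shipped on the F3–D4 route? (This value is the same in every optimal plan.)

0

The minimum-cost plan:
  F1–D2: 18 × £2 = £36
  F2–D3: 6 × £3 = £18
  F3–D2: 13 × £8 = £104
  F3–D3: 23 × £7 = £161
  F4–D1: 14 × £6 = £84
  F4–D3: 33 × £10 = £330
  F4–D4: 27 × £9 = £243
Total cost = £976.
The route F3→D4 is not used.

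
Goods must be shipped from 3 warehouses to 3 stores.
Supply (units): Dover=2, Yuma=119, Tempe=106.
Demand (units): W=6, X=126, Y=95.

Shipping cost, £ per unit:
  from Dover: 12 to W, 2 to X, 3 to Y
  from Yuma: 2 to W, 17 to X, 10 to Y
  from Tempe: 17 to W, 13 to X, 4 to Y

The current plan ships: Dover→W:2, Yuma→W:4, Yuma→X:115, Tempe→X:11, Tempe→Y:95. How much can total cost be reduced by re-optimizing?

50

Current plan cost = 2·12 + 4·2 + 115·17 + 11·13 + 95·4 = £2510.
Optimal plan:
  Dover–X: 2 units
  Yuma–W: 6 units
  Yuma–X: 113 units
  Tempe–X: 11 units
  Tempe–Y: 95 units
Optimal cost = £2460.
Saving = 2510 − 2460 = £50.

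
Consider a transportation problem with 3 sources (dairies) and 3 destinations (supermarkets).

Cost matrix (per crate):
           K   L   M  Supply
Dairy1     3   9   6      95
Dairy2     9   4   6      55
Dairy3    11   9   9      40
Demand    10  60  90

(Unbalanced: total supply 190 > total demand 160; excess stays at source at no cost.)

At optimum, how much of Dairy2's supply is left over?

Minimum-cost shipments:
  Dairy1–K: 10 × 3 = 30
  Dairy1–M: 85 × 6 = 510
  Dairy2–L: 55 × 4 = 220
  Dairy3–L: 5 × 9 = 45
  Dairy3–M: 5 × 9 = 45
Total cost = 850.
Dairy2 ships 55 of its 55, leaving 0.

0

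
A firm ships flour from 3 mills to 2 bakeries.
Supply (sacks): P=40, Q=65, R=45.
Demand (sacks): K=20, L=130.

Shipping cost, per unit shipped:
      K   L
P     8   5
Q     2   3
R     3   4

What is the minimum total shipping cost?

555

One minimum-cost allocation:
  P->L: 40 × 5 = 200
  Q->K: 20 × 2 = 40
  Q->L: 45 × 3 = 135
  R->L: 45 × 4 = 180
Total = 200 + 40 + 135 + 180 = 555.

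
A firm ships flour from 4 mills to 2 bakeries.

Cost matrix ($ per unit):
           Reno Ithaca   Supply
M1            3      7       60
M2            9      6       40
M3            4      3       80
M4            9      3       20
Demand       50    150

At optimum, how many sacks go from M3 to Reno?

The minimum-cost plan:
  M1 to Reno: 50 sacks
  M1 to Ithaca: 10 sacks
  M2 to Ithaca: 40 sacks
  M3 to Ithaca: 80 sacks
  M4 to Ithaca: 20 sacks
Total cost = $760.
The route M3→Reno is not used.

0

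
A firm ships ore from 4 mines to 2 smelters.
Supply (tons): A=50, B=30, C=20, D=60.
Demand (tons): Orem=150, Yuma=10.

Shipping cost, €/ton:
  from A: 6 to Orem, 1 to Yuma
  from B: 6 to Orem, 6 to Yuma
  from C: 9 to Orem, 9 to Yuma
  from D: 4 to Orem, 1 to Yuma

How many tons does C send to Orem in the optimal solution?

20

Optimal shipments:
  A to Orem: 40 × €6 = €240
  A to Yuma: 10 × €1 = €10
  B to Orem: 30 × €6 = €180
  C to Orem: 20 × €9 = €180
  D to Orem: 60 × €4 = €240
Total cost = €850.
So C→Orem carries 20 tons.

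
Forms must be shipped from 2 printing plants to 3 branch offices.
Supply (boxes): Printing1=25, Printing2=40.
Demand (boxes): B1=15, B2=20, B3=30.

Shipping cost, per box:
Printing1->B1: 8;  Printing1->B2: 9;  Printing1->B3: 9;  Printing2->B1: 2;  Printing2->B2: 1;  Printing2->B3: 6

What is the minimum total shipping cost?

305

A cheapest plan:
  Printing1->B3: 25 × 9 = 225
  Printing2->B1: 15 × 2 = 30
  Printing2->B2: 20 × 1 = 20
  Printing2->B3: 5 × 6 = 30
Total = 225 + 30 + 20 + 30 = 305.
(Supply check: Printing1 ships 25; Printing2 ships 40.)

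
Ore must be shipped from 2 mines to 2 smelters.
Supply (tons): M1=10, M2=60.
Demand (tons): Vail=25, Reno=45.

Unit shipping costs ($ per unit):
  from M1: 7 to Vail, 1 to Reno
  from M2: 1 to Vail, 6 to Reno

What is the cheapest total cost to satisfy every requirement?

245

A cheapest plan:
  M1 to Reno: 10 × $1 = $10
  M2 to Vail: 25 × $1 = $25
  M2 to Reno: 35 × $6 = $210
Total = 10 + 25 + 210 = $245.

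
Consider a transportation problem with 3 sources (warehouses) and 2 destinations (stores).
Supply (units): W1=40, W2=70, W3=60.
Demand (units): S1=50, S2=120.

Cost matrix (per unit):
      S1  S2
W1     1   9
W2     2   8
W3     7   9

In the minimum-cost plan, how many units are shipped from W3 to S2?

Optimal shipments:
  W1→S1: 40 units
  W2→S1: 10 units
  W2→S2: 60 units
  W3→S2: 60 units
Total cost = 1080.
So W3→S2 carries 60 units.

60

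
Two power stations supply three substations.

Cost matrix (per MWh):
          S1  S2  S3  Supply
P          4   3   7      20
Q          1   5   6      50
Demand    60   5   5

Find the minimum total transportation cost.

140

An optimal shipping plan:
  P->S1: 10 MWh
  P->S2: 5 MWh
  P->S3: 5 MWh
  Q->S1: 50 MWh
Total cost = 140.
(Supply check: P ships 20; Q ships 50.)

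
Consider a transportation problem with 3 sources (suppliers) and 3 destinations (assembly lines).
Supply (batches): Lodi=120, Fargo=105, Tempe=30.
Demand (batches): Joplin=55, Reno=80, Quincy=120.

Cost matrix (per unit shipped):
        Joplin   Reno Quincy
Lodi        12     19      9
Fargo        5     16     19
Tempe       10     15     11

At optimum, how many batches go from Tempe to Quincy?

Solving gives:
  Lodi–Quincy: 120 × 9 = 1080
  Fargo–Joplin: 55 × 5 = 275
  Fargo–Reno: 50 × 16 = 800
  Tempe–Reno: 30 × 15 = 450
Total cost = 2605.
The route Tempe→Quincy is not used.

0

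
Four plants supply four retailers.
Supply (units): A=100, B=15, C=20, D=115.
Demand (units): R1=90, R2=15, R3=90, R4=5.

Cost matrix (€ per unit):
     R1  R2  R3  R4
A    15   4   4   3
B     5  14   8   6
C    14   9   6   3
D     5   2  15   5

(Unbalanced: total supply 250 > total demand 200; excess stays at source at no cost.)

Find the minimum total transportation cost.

855

A cheapest plan:
  A–R3: 90 × €4 = €360
  A–R4: 5 × €3 = €15
  D–R1: 90 × €5 = €450
  D–R2: 15 × €2 = €30
Total = 360 + 15 + 450 + 30 = €855.
(Supply check: A ships 95; B ships 0; C ships 0; D ships 105.)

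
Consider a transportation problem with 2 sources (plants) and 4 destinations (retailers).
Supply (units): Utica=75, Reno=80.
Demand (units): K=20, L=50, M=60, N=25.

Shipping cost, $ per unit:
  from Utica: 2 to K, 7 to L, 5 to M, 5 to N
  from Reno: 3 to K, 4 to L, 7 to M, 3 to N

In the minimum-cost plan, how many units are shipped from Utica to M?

60

Optimal shipments:
  Utica to K: 15 units
  Utica to M: 60 units
  Reno to K: 5 units
  Reno to L: 50 units
  Reno to N: 25 units
Total cost = $620.
So Utica→M carries 60 units.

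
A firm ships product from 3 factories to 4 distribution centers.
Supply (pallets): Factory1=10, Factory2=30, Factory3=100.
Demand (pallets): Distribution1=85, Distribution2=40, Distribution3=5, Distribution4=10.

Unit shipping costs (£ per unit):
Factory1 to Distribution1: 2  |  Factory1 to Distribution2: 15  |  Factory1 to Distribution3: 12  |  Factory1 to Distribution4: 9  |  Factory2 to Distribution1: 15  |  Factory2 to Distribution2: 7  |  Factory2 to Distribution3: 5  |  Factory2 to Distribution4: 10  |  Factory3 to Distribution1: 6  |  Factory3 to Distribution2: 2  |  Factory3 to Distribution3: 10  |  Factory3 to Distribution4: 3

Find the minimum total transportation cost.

One minimum-cost allocation:
  Factory1–Distribution1: 10 × £2 = £20
  Factory2–Distribution2: 25 × £7 = £175
  Factory2–Distribution3: 5 × £5 = £25
  Factory3–Distribution1: 75 × £6 = £450
  Factory3–Distribution2: 15 × £2 = £30
  Factory3–Distribution4: 10 × £3 = £30
Total = 20 + 175 + 25 + 450 + 30 + 30 = £730.

730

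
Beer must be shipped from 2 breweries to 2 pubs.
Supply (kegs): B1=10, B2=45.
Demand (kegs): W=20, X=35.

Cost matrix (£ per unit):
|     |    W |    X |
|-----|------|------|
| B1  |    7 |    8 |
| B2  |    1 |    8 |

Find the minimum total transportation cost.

A cheapest plan:
  B1->X: 10 kegs
  B2->W: 20 kegs
  B2->X: 25 kegs
Total cost = £300.
(Supply check: B1 ships 10; B2 ships 45.)

300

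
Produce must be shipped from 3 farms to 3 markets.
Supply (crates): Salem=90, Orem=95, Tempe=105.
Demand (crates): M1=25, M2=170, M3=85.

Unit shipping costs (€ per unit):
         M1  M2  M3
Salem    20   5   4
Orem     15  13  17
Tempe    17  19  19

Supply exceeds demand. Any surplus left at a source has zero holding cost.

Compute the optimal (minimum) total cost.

3355

Optimal allocation:
  Salem–M2: 5 × €5 = €25
  Salem–M3: 85 × €4 = €340
  Orem–M2: 95 × €13 = €1235
  Tempe–M1: 25 × €17 = €425
  Tempe–M2: 70 × €19 = €1330
Total = 25 + 340 + 1235 + 425 + 1330 = €3355.
(Supply check: Salem ships 90; Orem ships 95; Tempe ships 95.)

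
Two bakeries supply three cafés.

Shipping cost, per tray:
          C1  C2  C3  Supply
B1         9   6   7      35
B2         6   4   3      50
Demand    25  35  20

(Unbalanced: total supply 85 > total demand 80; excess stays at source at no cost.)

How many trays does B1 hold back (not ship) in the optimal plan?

5

An optimal plan:
  B1→C2: 30 trays
  B2→C1: 25 trays
  B2→C2: 5 trays
  B2→C3: 20 trays
Total cost = 410.
B1 ships 30 of its 35, leaving 5.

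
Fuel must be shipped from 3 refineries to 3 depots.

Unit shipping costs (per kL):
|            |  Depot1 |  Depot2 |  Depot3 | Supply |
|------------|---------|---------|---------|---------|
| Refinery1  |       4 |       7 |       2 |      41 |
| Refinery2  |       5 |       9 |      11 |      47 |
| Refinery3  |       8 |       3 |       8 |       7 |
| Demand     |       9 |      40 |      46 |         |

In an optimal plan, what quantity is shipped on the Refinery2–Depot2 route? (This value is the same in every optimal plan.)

33

Optimal shipments:
  Refinery1->Depot3: 41 × 2 = 82
  Refinery2->Depot1: 9 × 5 = 45
  Refinery2->Depot2: 33 × 9 = 297
  Refinery2->Depot3: 5 × 11 = 55
  Refinery3->Depot2: 7 × 3 = 21
Total cost = 500.
So Refinery2→Depot2 carries 33 kL.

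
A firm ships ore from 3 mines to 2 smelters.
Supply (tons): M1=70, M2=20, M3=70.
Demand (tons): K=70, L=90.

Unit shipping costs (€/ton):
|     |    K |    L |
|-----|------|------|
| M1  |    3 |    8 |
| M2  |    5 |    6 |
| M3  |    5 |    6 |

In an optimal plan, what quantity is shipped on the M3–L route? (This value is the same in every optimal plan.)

Solving gives:
  M1->K: 70 × €3 = €210
  M2->L: 20 × €6 = €120
  M3->L: 70 × €6 = €420
Total cost = €750.
So M3→L carries 70 tons.

70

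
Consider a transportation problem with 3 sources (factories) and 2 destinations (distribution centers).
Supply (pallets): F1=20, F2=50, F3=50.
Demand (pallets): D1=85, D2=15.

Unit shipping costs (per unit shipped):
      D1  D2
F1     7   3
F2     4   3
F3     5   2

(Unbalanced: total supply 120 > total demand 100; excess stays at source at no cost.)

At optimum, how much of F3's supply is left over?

0

An optimal plan:
  F2–D1: 50 × 4 = 200
  F3–D1: 35 × 5 = 175
  F3–D2: 15 × 2 = 30
Total cost = 405.
F3 ships 50 of its 50, leaving 0.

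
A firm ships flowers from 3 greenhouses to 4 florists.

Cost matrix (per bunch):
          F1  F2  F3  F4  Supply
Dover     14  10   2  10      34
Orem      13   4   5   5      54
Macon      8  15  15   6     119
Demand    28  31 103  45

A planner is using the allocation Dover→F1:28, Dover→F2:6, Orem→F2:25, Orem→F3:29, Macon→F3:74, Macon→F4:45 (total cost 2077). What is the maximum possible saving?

586

Current plan cost = 28·14 + 6·10 + 25·4 + 29·5 + 74·15 + 45·6 = 2077.
Optimal plan:
  Dover to F3: 34 × 2 = 68
  Orem to F2: 31 × 4 = 124
  Orem to F3: 23 × 5 = 115
  Macon to F1: 28 × 8 = 224
  Macon to F3: 46 × 15 = 690
  Macon to F4: 45 × 6 = 270
Optimal cost = 1491.
Saving = 2077 − 1491 = 586.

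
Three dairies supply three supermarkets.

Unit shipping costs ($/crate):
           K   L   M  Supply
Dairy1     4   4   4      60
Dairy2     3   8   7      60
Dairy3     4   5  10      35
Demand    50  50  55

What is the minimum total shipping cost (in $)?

635

An optimal shipping plan:
  Dairy1–L: 15 crates
  Dairy1–M: 45 crates
  Dairy2–K: 50 crates
  Dairy2–M: 10 crates
  Dairy3–L: 35 crates
Total cost = $635.
(Supply check: Dairy1 ships 60; Dairy2 ships 60; Dairy3 ships 35.)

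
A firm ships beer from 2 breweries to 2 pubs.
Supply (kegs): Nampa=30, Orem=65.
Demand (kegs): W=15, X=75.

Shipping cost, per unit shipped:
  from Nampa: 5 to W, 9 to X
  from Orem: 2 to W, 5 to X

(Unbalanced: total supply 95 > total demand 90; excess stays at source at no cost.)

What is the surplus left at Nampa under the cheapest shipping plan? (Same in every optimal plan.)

5

An optimal plan:
  Nampa–W: 15 × 5 = 75
  Nampa–X: 10 × 9 = 90
  Orem–X: 65 × 5 = 325
Total cost = 490.
Nampa ships 25 of its 30, leaving 5.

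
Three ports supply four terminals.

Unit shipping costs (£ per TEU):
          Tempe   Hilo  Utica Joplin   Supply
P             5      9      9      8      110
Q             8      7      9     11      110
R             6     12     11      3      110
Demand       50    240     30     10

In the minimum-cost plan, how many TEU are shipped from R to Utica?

Optimal shipments:
  P→Hilo: 110 × £9 = £990
  Q→Hilo: 110 × £7 = £770
  R→Tempe: 50 × £6 = £300
  R→Hilo: 20 × £12 = £240
  R→Utica: 30 × £11 = £330
  R→Joplin: 10 × £3 = £30
Total cost = £2660.
So R→Utica carries 30 TEU.

30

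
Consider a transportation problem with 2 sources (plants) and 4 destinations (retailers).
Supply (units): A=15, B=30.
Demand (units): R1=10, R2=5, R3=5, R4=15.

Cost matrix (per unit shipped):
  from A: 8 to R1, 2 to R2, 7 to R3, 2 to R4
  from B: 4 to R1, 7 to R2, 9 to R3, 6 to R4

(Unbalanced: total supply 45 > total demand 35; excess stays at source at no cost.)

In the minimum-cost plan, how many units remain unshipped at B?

An optimal plan:
  A→R2: 5 × 2 = 10
  A→R4: 10 × 2 = 20
  B→R1: 10 × 4 = 40
  B→R3: 5 × 9 = 45
  B→R4: 5 × 6 = 30
Total cost = 145.
B ships 20 of its 30, leaving 10.

10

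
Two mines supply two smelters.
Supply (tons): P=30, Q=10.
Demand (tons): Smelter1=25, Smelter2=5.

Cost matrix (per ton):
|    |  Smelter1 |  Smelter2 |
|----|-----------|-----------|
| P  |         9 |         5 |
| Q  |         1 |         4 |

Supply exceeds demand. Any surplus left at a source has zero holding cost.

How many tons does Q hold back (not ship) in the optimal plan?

An optimal plan:
  P to Smelter1: 15 × 9 = 135
  P to Smelter2: 5 × 5 = 25
  Q to Smelter1: 10 × 1 = 10
Total cost = 170.
Q ships 10 of its 10, leaving 0.

0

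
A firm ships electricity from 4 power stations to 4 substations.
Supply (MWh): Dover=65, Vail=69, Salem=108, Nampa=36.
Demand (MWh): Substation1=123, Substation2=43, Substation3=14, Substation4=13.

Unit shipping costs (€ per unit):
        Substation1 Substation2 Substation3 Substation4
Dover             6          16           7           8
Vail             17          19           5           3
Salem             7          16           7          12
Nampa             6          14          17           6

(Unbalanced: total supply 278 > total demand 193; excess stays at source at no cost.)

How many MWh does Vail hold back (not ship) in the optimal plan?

An optimal plan:
  Dover–Substation1: 65 × €6 = €390
  Vail–Substation3: 14 × €5 = €70
  Vail–Substation4: 13 × €3 = €39
  Salem–Substation1: 58 × €7 = €406
  Salem–Substation2: 7 × €16 = €112
  Nampa–Substation2: 36 × €14 = €504
Total cost = €1521.
Vail ships 27 of its 69, leaving 42.

42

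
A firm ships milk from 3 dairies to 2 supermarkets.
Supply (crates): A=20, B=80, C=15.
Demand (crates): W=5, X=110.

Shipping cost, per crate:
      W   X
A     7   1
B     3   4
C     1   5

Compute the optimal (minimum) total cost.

An optimal shipping plan:
  A to X: 20 crates
  B to X: 80 crates
  C to W: 5 crates
  C to X: 10 crates
Total cost = 395.
(Supply check: A ships 20; B ships 80; C ships 15.)

395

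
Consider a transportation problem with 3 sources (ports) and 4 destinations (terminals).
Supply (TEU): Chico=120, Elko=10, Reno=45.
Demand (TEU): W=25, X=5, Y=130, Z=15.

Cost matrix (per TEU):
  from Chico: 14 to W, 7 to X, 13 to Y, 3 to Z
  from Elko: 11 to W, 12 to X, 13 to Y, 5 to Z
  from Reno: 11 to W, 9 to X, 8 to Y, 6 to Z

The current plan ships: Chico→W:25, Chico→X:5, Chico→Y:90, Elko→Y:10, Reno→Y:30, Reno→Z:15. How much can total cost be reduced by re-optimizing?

150

Current plan cost = 25·14 + 5·7 + 90·13 + 10·13 + 30·8 + 15·6 = 2015.
Optimal plan:
  Chico→W: 15 × 14 = 210
  Chico→X: 5 × 7 = 35
  Chico→Y: 85 × 13 = 1105
  Chico→Z: 15 × 3 = 45
  Elko→W: 10 × 11 = 110
  Reno→Y: 45 × 8 = 360
Optimal cost = 1865.
Saving = 2015 − 1865 = 150.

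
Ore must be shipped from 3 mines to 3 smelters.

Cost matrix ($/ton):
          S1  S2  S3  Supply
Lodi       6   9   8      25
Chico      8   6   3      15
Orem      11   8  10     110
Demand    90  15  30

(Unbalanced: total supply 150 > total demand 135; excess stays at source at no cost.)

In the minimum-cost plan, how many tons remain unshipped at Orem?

15

Minimum-cost shipments:
  Lodi–S1: 25 × $6 = $150
  Chico–S3: 15 × $3 = $45
  Orem–S1: 65 × $11 = $715
  Orem–S2: 15 × $8 = $120
  Orem–S3: 15 × $10 = $150
Total cost = $1180.
Orem ships 95 of its 110, leaving 15.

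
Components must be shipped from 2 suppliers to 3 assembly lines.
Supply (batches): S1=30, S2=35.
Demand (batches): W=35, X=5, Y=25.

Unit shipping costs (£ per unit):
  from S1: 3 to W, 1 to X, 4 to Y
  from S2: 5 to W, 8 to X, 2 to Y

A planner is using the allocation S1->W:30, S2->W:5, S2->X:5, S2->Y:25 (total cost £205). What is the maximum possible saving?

Current plan cost = 30·3 + 5·5 + 5·8 + 25·2 = £205.
Optimal plan:
  S1 to W: 25 × £3 = £75
  S1 to X: 5 × £1 = £5
  S2 to W: 10 × £5 = £50
  S2 to Y: 25 × £2 = £50
Optimal cost = £180.
Saving = 205 − 180 = £25.

25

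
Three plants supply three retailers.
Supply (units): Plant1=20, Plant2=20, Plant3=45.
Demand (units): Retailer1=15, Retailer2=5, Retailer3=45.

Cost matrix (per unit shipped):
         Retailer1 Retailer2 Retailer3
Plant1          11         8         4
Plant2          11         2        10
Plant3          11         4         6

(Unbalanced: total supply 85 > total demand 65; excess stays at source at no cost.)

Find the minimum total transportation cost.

One minimum-cost allocation:
  Plant1->Retailer3: 20 units
  Plant2->Retailer1: 15 units
  Plant2->Retailer2: 5 units
  Plant3->Retailer3: 25 units
Total cost = 405.
(Supply check: Plant1 ships 20; Plant2 ships 20; Plant3 ships 25.)

405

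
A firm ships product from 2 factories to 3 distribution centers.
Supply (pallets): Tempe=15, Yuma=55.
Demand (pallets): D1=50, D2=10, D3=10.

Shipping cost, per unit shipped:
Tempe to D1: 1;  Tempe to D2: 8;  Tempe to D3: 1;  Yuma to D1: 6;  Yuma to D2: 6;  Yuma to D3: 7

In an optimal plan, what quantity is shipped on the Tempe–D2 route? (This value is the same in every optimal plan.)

0

The minimum-cost plan:
  Tempe to D1: 5 × 1 = 5
  Tempe to D3: 10 × 1 = 10
  Yuma to D1: 45 × 6 = 270
  Yuma to D2: 10 × 6 = 60
Total cost = 345.
The route Tempe→D2 is not used.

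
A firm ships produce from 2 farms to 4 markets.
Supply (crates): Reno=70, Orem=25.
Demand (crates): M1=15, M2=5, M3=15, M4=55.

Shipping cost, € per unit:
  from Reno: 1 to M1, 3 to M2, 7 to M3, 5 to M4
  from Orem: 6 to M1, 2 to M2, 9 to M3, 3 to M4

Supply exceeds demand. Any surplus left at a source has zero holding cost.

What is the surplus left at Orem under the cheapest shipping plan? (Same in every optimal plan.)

Minimum-cost shipments:
  Reno→M1: 15 × €1 = €15
  Reno→M2: 5 × €3 = €15
  Reno→M3: 15 × €7 = €105
  Reno→M4: 30 × €5 = €150
  Orem→M4: 25 × €3 = €75
Total cost = €360.
Orem ships 25 of its 25, leaving 0.

0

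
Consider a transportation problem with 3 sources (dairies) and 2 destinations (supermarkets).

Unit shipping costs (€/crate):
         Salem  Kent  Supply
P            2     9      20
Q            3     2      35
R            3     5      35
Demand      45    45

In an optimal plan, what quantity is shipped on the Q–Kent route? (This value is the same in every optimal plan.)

Solving gives:
  P–Salem: 20 × €2 = €40
  Q–Kent: 35 × €2 = €70
  R–Salem: 25 × €3 = €75
  R–Kent: 10 × €5 = €50
Total cost = €235.
So Q→Kent carries 35 crates.

35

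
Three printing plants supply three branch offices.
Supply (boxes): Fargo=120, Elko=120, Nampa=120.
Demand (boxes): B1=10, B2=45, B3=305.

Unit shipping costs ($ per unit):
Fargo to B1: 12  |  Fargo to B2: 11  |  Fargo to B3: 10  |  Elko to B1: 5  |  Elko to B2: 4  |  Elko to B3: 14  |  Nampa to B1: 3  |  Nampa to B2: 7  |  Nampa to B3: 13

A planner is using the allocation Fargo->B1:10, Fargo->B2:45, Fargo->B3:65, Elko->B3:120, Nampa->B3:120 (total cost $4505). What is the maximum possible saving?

615

Current plan cost = 10·12 + 45·11 + 65·10 + 120·14 + 120·13 = $4505.
Optimal plan:
  Fargo->B3: 120 × $10 = $1200
  Elko->B2: 45 × $4 = $180
  Elko->B3: 75 × $14 = $1050
  Nampa->B1: 10 × $3 = $30
  Nampa->B3: 110 × $13 = $1430
Optimal cost = $3890.
Saving = 4505 − 3890 = $615.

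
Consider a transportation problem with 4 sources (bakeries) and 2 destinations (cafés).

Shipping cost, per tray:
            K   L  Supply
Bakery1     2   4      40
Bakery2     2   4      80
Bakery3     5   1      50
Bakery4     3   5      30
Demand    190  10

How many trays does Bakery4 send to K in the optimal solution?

30

The minimum-cost plan:
  Bakery1→K: 40 × 2 = 80
  Bakery2→K: 80 × 2 = 160
  Bakery3→K: 40 × 5 = 200
  Bakery3→L: 10 × 1 = 10
  Bakery4→K: 30 × 3 = 90
Total cost = 540.
So Bakery4→K carries 30 trays.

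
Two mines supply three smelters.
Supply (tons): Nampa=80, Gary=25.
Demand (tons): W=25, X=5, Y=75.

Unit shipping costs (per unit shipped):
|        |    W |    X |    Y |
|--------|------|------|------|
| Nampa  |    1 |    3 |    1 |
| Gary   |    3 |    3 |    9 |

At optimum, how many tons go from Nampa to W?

5

Solving gives:
  Nampa to W: 5 × 1 = 5
  Nampa to Y: 75 × 1 = 75
  Gary to W: 20 × 3 = 60
  Gary to X: 5 × 3 = 15
Total cost = 155.
So Nampa→W carries 5 tons.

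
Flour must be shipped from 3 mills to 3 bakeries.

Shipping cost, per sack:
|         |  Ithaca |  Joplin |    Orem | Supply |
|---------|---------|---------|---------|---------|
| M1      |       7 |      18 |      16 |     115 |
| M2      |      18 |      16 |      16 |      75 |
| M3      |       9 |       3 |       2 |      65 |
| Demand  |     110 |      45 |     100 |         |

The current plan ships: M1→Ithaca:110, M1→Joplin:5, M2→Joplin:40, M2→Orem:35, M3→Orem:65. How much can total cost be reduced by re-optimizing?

Current plan cost = 110·7 + 5·18 + 40·16 + 35·16 + 65·2 = 2190.
Optimal plan:
  M1->Ithaca: 110 × 7 = 770
  M1->Orem: 5 × 16 = 80
  M2->Joplin: 45 × 16 = 720
  M2->Orem: 30 × 16 = 480
  M3->Orem: 65 × 2 = 130
Optimal cost = 2180.
Saving = 2190 − 2180 = 10.

10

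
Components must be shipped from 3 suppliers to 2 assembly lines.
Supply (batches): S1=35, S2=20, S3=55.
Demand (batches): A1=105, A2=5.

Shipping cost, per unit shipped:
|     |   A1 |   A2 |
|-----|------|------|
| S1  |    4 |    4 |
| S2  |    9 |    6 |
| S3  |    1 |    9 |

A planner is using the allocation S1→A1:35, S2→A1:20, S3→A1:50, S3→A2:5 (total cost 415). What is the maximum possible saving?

Current plan cost = 35·4 + 20·9 + 50·1 + 5·9 = 415.
Optimal plan:
  S1→A1: 35 × 4 = 140
  S2→A1: 15 × 9 = 135
  S2→A2: 5 × 6 = 30
  S3→A1: 55 × 1 = 55
Optimal cost = 360.
Saving = 415 − 360 = 55.

55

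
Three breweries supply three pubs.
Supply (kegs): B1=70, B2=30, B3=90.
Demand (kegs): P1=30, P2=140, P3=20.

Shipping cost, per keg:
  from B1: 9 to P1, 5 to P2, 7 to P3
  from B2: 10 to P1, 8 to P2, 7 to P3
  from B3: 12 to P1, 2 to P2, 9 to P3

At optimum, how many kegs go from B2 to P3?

20

Solving gives:
  B1->P1: 20 × 9 = 180
  B1->P2: 50 × 5 = 250
  B2->P1: 10 × 10 = 100
  B2->P3: 20 × 7 = 140
  B3->P2: 90 × 2 = 180
Total cost = 850.
So B2→P3 carries 20 kegs.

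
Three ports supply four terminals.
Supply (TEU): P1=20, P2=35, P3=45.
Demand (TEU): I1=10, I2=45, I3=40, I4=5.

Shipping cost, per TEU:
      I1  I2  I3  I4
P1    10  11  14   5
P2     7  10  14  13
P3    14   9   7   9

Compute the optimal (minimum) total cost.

Optimal allocation:
  P1→I2: 15 TEU
  P1→I4: 5 TEU
  P2→I1: 10 TEU
  P2→I2: 25 TEU
  P3→I2: 5 TEU
  P3→I3: 40 TEU
Total cost = 835.
(Supply check: P1 ships 20; P2 ships 35; P3 ships 45.)

835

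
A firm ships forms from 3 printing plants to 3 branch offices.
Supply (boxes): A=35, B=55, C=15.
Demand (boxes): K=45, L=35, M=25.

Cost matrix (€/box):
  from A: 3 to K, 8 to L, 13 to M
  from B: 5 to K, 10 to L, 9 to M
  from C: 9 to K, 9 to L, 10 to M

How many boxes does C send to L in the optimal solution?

15

The minimum-cost plan:
  A→K: 15 × €3 = €45
  A→L: 20 × €8 = €160
  B→K: 30 × €5 = €150
  B→M: 25 × €9 = €225
  C→L: 15 × €9 = €135
Total cost = €715.
So C→L carries 15 boxes.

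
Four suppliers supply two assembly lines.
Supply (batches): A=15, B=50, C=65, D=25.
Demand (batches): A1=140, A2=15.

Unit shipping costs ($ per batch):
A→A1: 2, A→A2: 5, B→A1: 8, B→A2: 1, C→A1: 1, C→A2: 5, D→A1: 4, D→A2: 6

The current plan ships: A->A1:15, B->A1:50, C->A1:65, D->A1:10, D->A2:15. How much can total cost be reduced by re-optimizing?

Current plan cost = 15·2 + 50·8 + 65·1 + 10·4 + 15·6 = $625.
Optimal plan:
  A→A1: 15 × $2 = $30
  B→A1: 35 × $8 = $280
  B→A2: 15 × $1 = $15
  C→A1: 65 × $1 = $65
  D→A1: 25 × $4 = $100
Optimal cost = $490.
Saving = 625 − 490 = $135.

135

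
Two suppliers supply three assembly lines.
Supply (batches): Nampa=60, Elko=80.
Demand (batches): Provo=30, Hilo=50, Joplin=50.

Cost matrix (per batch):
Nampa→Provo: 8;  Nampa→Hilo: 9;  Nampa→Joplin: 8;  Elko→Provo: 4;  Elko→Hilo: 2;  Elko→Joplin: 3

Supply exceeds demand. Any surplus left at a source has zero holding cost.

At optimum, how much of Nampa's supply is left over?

10

Minimum-cost shipments:
  Nampa to Provo: 30 batches
  Nampa to Joplin: 20 batches
  Elko to Hilo: 50 batches
  Elko to Joplin: 30 batches
Total cost = 590.
Nampa ships 50 of its 60, leaving 10.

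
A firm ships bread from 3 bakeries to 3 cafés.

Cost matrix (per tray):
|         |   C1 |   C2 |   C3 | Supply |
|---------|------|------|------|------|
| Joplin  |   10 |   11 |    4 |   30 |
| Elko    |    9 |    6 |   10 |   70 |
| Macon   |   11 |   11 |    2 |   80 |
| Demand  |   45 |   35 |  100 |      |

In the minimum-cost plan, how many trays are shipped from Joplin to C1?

10

Solving gives:
  Joplin->C1: 10 × 10 = 100
  Joplin->C3: 20 × 4 = 80
  Elko->C1: 35 × 9 = 315
  Elko->C2: 35 × 6 = 210
  Macon->C3: 80 × 2 = 160
Total cost = 865.
So Joplin→C1 carries 10 trays.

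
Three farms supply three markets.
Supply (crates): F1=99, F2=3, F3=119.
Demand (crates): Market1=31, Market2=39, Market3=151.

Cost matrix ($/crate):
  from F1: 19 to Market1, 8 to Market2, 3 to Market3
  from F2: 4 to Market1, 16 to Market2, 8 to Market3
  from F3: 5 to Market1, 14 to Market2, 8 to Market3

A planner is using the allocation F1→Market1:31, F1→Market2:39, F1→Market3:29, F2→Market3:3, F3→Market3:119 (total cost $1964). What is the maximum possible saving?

Current plan cost = 31·19 + 39·8 + 29·3 + 3·8 + 119·8 = $1964.
Optimal plan:
  F1–Market2: 39 × $8 = $312
  F1–Market3: 60 × $3 = $180
  F2–Market1: 3 × $4 = $12
  F3–Market1: 28 × $5 = $140
  F3–Market3: 91 × $8 = $728
Optimal cost = $1372.
Saving = 1964 − 1372 = $592.

592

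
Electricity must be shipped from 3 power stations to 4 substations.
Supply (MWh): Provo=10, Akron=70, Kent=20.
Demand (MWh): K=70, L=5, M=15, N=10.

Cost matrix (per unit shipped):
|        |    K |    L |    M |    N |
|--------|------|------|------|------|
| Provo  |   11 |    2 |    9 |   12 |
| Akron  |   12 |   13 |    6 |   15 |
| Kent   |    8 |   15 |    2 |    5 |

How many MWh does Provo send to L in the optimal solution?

Optimal shipments:
  Provo to K: 5 × 11 = 55
  Provo to L: 5 × 2 = 10
  Akron to K: 65 × 12 = 780
  Akron to M: 5 × 6 = 30
  Kent to M: 10 × 2 = 20
  Kent to N: 10 × 5 = 50
Total cost = 945.
So Provo→L carries 5 MWh.

5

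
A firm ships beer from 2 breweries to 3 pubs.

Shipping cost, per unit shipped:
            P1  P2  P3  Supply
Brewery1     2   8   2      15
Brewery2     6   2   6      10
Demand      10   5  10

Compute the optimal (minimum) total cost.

Optimal allocation:
  Brewery1 to P1: 10 × 2 = 20
  Brewery1 to P3: 5 × 2 = 10
  Brewery2 to P2: 5 × 2 = 10
  Brewery2 to P3: 5 × 6 = 30
Total = 20 + 10 + 10 + 30 = 70.

70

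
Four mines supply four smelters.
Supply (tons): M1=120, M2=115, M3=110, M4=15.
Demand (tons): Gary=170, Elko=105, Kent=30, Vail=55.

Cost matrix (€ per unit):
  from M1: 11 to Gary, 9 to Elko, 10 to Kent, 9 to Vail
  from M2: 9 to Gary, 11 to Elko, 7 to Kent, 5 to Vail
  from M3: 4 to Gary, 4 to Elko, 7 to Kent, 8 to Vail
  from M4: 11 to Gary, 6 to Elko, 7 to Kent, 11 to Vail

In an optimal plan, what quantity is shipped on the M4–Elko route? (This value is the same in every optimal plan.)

The minimum-cost plan:
  M1→Gary: 30 × €11 = €330
  M1→Elko: 90 × €9 = €810
  M2→Gary: 30 × €9 = €270
  M2→Kent: 30 × €7 = €210
  M2→Vail: 55 × €5 = €275
  M3→Gary: 110 × €4 = €440
  M4→Elko: 15 × €6 = €90
Total cost = €2425.
So M4→Elko carries 15 tons.

15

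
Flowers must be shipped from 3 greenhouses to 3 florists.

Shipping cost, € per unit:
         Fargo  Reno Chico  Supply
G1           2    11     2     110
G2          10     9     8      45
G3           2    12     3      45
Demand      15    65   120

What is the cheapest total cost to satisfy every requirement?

An optimal shipping plan:
  G1–Reno: 20 × €11 = €220
  G1–Chico: 90 × €2 = €180
  G2–Reno: 45 × €9 = €405
  G3–Fargo: 15 × €2 = €30
  G3–Chico: 30 × €3 = €90
Total = 220 + 180 + 405 + 30 + 90 = €925.
(Supply check: G1 ships 110; G2 ships 45; G3 ships 45.)

925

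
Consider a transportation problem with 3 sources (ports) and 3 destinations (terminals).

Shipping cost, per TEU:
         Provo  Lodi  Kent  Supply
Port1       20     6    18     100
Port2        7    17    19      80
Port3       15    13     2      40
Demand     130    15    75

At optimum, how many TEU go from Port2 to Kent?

The minimum-cost plan:
  Port1 to Provo: 50 × 20 = 1000
  Port1 to Lodi: 15 × 6 = 90
  Port1 to Kent: 35 × 18 = 630
  Port2 to Provo: 80 × 7 = 560
  Port3 to Kent: 40 × 2 = 80
Total cost = 2360.
The route Port2→Kent is not used.

0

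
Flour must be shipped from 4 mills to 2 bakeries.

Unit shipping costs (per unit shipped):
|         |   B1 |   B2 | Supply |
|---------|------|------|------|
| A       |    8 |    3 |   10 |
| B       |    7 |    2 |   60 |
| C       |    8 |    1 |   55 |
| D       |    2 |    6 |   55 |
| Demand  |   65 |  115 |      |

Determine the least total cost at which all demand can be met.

Optimal allocation:
  A to B1: 10 × 8 = 80
  B to B2: 60 × 2 = 120
  C to B2: 55 × 1 = 55
  D to B1: 55 × 2 = 110
Total = 80 + 120 + 55 + 110 = 365.

365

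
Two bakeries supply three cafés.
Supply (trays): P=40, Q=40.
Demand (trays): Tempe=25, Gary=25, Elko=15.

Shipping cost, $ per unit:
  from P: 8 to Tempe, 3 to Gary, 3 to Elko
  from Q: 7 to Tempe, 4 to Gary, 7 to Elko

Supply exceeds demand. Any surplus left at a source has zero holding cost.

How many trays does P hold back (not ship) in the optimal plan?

0

Minimum-cost shipments:
  P->Gary: 25 × $3 = $75
  P->Elko: 15 × $3 = $45
  Q->Tempe: 25 × $7 = $175
Total cost = $295.
P ships 40 of its 40, leaving 0.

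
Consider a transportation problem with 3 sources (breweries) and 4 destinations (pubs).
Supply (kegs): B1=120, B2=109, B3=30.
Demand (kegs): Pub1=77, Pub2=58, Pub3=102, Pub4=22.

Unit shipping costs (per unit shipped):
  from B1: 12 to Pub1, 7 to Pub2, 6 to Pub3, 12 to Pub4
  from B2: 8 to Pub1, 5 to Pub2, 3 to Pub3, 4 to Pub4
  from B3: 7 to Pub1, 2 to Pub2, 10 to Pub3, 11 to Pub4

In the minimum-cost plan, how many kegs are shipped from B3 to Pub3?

0

The minimum-cost plan:
  B1->Pub2: 28 × 7 = 196
  B1->Pub3: 92 × 6 = 552
  B2->Pub1: 77 × 8 = 616
  B2->Pub3: 10 × 3 = 30
  B2->Pub4: 22 × 4 = 88
  B3->Pub2: 30 × 2 = 60
Total cost = 1542.
The route B3→Pub3 is not used.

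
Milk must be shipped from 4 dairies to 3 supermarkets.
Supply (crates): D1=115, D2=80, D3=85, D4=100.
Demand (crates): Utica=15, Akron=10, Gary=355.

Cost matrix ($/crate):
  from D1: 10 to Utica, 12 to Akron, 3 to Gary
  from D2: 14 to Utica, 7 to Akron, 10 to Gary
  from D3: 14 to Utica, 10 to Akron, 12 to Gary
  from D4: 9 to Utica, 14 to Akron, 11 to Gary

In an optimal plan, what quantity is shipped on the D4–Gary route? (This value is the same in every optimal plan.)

Solving gives:
  D1–Gary: 115 × $3 = $345
  D2–Akron: 10 × $7 = $70
  D2–Gary: 70 × $10 = $700
  D3–Gary: 85 × $12 = $1020
  D4–Utica: 15 × $9 = $135
  D4–Gary: 85 × $11 = $935
Total cost = $3205.
So D4→Gary carries 85 crates.

85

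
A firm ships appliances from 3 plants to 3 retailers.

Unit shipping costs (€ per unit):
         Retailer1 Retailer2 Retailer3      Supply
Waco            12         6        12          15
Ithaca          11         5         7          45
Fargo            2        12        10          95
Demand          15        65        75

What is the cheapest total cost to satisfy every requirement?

An optimal shipping plan:
  Waco–Retailer2: 15 × €6 = €90
  Ithaca–Retailer2: 45 × €5 = €225
  Fargo–Retailer1: 15 × €2 = €30
  Fargo–Retailer2: 5 × €12 = €60
  Fargo–Retailer3: 75 × €10 = €750
Total = 90 + 225 + 30 + 60 + 750 = €1155.
(Supply check: Waco ships 15; Ithaca ships 45; Fargo ships 95.)

1155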